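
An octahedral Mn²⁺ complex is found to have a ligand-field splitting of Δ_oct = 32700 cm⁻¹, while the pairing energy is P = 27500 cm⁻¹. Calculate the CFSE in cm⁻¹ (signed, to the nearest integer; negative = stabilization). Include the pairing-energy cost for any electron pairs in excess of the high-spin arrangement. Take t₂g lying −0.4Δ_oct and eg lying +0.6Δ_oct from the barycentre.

-10400

Mn sits in group 7; removing 2 electrons leaves Mn²⁺ with 7 − 2 = 5 d electrons.
Δ_oct > P, so pairing is preferred: the ground state is low-spin.
That gives t₂g⁵ eg⁰.
Orbital CFSE = -2.0Δ_oct = -2.0 × 32700 = -65400 cm⁻¹.
Excess pairs vs high-spin: 2 − 0 = 2; pairing cost = +55000 cm⁻¹.
Net CFSE = -65400 + 55000 = -10400 cm⁻¹.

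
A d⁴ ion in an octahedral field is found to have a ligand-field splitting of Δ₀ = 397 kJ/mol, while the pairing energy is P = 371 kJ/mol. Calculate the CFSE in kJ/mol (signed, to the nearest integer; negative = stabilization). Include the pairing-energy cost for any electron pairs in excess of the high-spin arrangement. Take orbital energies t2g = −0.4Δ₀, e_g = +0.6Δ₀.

Here Δ₀ > P (397 > 371), so the low-spin state is favoured.
That gives t2g^4 e_g^0.
Orbital CFSE = -1.6Δ₀ = -1.6 × 397 = -635 kJ/mol.
Excess pairs vs high-spin: 1 − 0 = 1; pairing cost = +371 kJ/mol.
Net CFSE = -635 + 371 = -264 kJ/mol.

-264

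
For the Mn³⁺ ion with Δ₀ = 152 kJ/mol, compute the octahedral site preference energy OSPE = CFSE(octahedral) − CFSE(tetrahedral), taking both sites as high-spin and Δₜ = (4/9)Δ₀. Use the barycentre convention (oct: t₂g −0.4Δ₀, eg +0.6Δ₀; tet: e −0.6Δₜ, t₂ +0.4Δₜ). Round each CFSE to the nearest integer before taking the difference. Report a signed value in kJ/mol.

-64

Mn³⁺: group 7, so d-count = 7 − 3 = 4.
In an octahedral site d⁴ (HS) is t2g^3 e_g^1, giving CFSE(oct) = -0.6Δ₀ = -91 kJ/mol.
Tetrahedral e^2 t2^2 gives -0.4Δₜ = -0.4 × (4/9) × 152 = -27 kJ/mol.
OSPE = -91 − (-27) = -64 kJ/mol.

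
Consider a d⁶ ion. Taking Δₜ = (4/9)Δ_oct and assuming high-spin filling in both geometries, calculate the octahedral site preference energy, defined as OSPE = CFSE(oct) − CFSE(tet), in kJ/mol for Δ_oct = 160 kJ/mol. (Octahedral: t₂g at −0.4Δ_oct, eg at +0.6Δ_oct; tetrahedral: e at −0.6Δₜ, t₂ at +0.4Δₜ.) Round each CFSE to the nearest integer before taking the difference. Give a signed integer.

-21

Octahedral high-spin t₂g⁴ eg²: CFSE = -0.4 × 160 = -64 kJ/mol.
Tetrahedral: e³ t₂³, CFSE = 3(−0.6) + 3(+0.4) = -0.6Δₜ = -0.6 × (4/9) × 160 = -43 kJ/mol.
OSPE = CFSE(oct) − CFSE(tet) = -64 − (-43) = -21 kJ/mol.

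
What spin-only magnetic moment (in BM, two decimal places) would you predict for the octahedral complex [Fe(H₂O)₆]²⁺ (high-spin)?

4.90 BM

H₂O is neutral, so the +2 overall charge sits on Fe: oxidation state +2.
Fe²⁺: group 8, so d-count = 8 − 2 = 6.
Configuration: t2g^4 e_g^2 → 4 unpaired electrons.
μ(spin-only) = √[4(4+2)] = √24 ≈ 4.90 BM.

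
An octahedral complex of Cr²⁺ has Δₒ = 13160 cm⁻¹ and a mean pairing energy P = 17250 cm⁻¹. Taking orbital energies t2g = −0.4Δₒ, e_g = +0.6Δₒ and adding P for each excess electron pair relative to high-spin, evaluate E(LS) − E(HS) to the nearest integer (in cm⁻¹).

4090

Cr is in group 6, so Cr²⁺ is d⁴ (6 − 2 = 4).
In the high-spin limit (t2g^3 e_g^1) the orbital term is -0.6Δₒ = -7896 cm⁻¹, with no excess pairing.
Low-spin: t2g^4 e_g^0, orbital CFSE = -1.6Δₒ = -21056 cm⁻¹; plus 1 excess pair × P = +17250 cm⁻¹; total -3806 cm⁻¹.
Thus E(LS) − E(HS) = 4090 cm⁻¹.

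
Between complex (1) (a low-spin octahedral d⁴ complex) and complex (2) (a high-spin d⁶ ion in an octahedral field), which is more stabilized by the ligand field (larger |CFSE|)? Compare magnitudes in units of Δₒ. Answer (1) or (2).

(1)

(1): t2g^4 e_g^0, CFSE = -1.6Δₒ.
(2): t₂g⁴ eg², CFSE = -0.4Δₒ.
So (1) has the larger |CFSE|.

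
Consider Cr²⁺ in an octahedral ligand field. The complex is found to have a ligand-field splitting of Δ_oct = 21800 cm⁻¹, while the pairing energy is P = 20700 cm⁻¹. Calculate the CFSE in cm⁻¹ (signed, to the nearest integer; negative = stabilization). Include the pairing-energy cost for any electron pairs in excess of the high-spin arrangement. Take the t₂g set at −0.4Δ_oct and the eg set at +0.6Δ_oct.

-14180

Group 6 minus oxidation state +2 gives a d⁴ configuration for Cr²⁺.
With Δ_oct > P the complex is low-spin.
That gives t₂g⁴ eg⁰.
Orbital CFSE = -1.6Δ_oct = -1.6 × 21800 = -34880 cm⁻¹.
Excess pairs vs high-spin: 1 − 0 = 1; pairing cost = +20700 cm⁻¹.
Net CFSE = -34880 + 20700 = -14180 cm⁻¹.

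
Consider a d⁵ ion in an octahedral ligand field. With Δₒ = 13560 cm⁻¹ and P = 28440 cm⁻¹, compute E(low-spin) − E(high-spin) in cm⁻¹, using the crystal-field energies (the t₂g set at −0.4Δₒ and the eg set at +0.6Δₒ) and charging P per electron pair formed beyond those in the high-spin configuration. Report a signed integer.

29760

High-spin d⁵ fills as t₂g³ eg² with CFSE 3(−0.4) + 2(+0.6) = 0.0Δₒ = 0 cm⁻¹.
For low-spin the configuration is t₂g⁵ eg⁰: orbital energy -2.0 × 13560 = -27120 cm⁻¹, and 2 additional pairs relative to high-spin add 56880 cm⁻¹, giving 29760 cm⁻¹.
The difference is 29760 − (0) = 29760 cm⁻¹, so high-spin lies lower.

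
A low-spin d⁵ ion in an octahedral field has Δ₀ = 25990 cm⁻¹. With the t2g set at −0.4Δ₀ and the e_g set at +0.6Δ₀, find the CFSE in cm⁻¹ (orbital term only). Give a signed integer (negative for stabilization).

Electron filling gives t2g^5 e_g^0.
The orbital stabilization is -2.0Δ₀ = -2.0 × 25990 = -51980 cm⁻¹.

-51980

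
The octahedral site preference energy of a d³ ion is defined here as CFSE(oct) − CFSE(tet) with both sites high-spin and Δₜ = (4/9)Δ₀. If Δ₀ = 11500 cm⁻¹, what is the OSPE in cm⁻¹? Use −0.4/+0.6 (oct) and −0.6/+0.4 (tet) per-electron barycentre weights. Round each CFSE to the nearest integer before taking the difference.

-9711

In an octahedral site d³ (HS) is t₂g³ eg⁰, giving CFSE(oct) = -1.2Δ₀ = -13800 cm⁻¹.
In a tetrahedral site the filling is e² t₂¹: CFSE(tet) = -0.8Δₜ = -0.8 × (4/9)(11500) = -4089 cm⁻¹.
OSPE = CFSE(oct) − CFSE(tet) = -13800 − (-4089) = -9711 cm⁻¹.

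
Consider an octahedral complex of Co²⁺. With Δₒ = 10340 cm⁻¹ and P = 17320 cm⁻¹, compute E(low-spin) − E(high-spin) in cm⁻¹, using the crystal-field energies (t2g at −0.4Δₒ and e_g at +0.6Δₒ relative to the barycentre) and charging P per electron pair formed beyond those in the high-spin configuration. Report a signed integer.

6980

Co is in group 9, so Co²⁺ is d⁷ (9 − 2 = 7).
High-spin d⁷ fills as t2g^5 e_g^2 with CFSE 5(−0.4) + 2(+0.6) = -0.8Δₒ = -8272 cm⁻¹.
For low-spin the configuration is t2g^6 e_g^1: orbital energy -1.8 × 10340 = -18612 cm⁻¹, and 1 additional pair relative to high-spin adds 17320 cm⁻¹, giving -1292 cm⁻¹.
Thus E(LS) − E(HS) = 6980 cm⁻¹.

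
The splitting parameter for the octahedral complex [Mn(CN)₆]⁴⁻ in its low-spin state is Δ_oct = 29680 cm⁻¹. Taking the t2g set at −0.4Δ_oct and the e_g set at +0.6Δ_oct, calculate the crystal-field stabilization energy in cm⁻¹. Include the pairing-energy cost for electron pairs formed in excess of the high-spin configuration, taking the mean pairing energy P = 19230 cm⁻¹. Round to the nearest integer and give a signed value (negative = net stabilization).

Each CN⁻ contributes -1; 6 × (-1) = -6. With overall charge -4, Mn is in the +2 oxidation state.
Mn²⁺: group 7, so d-count = 7 − 2 = 5.
Configuration: t2g^5 e_g^0.
Orbital CFSE = 5(-0.4) + 0(0.6) = -2.0Δ_oct = -2.0 × 29680 = -59360 cm⁻¹.
High-spin d⁵ would be t2g^3 e_g^2 with 0 pairs; low-spin has 2, so 2 excess pairs cost +2P = +38460 cm⁻¹.
Net CFSE = -59360 + 38460 = -20900 cm⁻¹.

-20900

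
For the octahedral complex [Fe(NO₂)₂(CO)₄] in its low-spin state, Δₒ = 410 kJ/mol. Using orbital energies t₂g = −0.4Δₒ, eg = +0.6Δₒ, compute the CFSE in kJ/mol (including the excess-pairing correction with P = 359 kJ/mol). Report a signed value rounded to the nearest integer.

-266

Ligand charges: 2×(-1) from NO₂⁻ and 4×(+0) from CO sum to -2; with overall charge +0, Fe is +2.
Fe sits in group 8; removing 2 electrons leaves Fe²⁺ with 8 − 2 = 6 d electrons.
Electron filling gives t₂g⁶ eg⁰.
Orbital CFSE = 6(-0.4) + 0(0.6) = -2.4Δₒ = -2.4 × 410 = -984 kJ/mol.
Pairing penalty: 3 pairs vs 1 in the high-spin reference → 2 extra × P = 718 kJ/mol.
Combining: -984 + 718 = -266 kJ/mol.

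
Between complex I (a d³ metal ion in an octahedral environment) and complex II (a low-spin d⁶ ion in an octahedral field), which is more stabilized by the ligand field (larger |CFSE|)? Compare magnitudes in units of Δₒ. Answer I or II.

II

I: t₂g³ eg⁰, CFSE = -1.2Δₒ.
II: t₂g⁶ eg⁰, CFSE = -2.4Δₒ.
So II has the larger |CFSE|.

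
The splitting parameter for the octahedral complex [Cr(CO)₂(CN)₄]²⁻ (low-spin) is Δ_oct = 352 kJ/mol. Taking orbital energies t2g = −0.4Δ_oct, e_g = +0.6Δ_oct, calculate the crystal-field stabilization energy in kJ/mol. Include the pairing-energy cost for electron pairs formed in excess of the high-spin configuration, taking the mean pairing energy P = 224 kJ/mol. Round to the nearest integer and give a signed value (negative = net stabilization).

Ligand charges: 2×(+0) from CO and 4×(-1) from CN⁻ sum to -4; with overall charge -2, Cr is +2.
Cr is in group 6, so Cr²⁺ is d⁴ (6 − 2 = 4).
Configuration: t2g^4 e_g^0.
The orbital stabilization is -1.6Δ_oct = -1.6 × 352 = -563 kJ/mol.
Relative to high-spin t2g^3 e_g^1 (0 paired), the low-spin configuration has 1 additional pair, contributing +1 × 224 = +224 kJ/mol.
Net CFSE = -563 + 224 = -339 kJ/mol.

-339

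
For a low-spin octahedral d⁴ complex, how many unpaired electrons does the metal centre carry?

Configuration: t₂g⁴ eg⁰, giving 2 unpaired electrons.

2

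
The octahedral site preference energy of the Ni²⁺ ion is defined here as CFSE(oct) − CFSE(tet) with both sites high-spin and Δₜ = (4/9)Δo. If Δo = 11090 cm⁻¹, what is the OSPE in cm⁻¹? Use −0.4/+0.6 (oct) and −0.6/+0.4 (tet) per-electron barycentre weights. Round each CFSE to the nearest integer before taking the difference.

Ni sits in group 10; removing 2 electrons leaves Ni²⁺ with 10 − 2 = 8 d electrons.
Octahedral (high-spin): t₂g⁶ eg², CFSE = 6(−0.4) + 2(+0.6) = -1.2Δo = -1.2 × 11090 = -13308 cm⁻¹.
In a tetrahedral site the filling is e⁴ t₂⁴: CFSE(tet) = -0.8Δₜ = -0.8 × (4/9)(11090) = -3943 cm⁻¹.
OSPE = -13308 − (-3943) = -9365 cm⁻¹.

-9365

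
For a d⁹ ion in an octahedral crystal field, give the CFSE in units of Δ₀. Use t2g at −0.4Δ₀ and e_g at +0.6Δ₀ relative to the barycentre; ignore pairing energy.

Configuration: t2g^6 e_g^3.
CFSE = 6(-0.4Δ₀) + 3(0.6Δ₀) = -2.4Δ₀ + 1.8Δ₀ = -0.6Δ₀.

-0.6 Δ₀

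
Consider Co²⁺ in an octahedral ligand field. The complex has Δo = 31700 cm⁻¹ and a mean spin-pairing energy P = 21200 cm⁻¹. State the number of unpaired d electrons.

Co sits in group 9; removing 2 electrons leaves Co²⁺ with 9 − 2 = 7 d electrons.
Here Δo > P (31700 > 21200), so the low-spin state is favoured.
Filling d⁷ accordingly: t2g^6 e_g^1.
Unpaired electrons: 1.

1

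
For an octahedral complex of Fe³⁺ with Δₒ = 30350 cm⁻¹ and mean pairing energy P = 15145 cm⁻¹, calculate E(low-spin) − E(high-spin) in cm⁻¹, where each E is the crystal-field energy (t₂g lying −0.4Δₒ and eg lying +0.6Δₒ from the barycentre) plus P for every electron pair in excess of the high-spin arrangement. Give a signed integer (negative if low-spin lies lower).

Fe is in group 8, so Fe³⁺ is d⁵ (8 − 3 = 5).
In the high-spin limit (t₂g³ eg²) the orbital term is 0.0Δₒ = 0 cm⁻¹, with no excess pairing.
Low-spin t₂g⁵ eg⁰ gives -2.0Δₒ = -60700 cm⁻¹, but forming 2 extra pairs costs 2P = 30290 cm⁻¹, so E(LS) = -60700 + 30290 = -30410 cm⁻¹.
The difference is -30410 − (0) = -30410 cm⁻¹, so low-spin lies lower.

-30410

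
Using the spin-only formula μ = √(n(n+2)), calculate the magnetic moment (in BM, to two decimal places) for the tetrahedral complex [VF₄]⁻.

2.83 BM

Each F⁻ contributes -1; 4 × (-1) = -4. With overall charge -1, V is in the +3 oxidation state.
V³⁺: group 5, so d-count = 5 − 3 = 2.
With tetrahedral geometry the complex is necessarily high-spin.
Configuration: e^2 t2^0 → 2 unpaired electrons.
μ(spin-only) = √[2(2+2)] = √8 ≈ 2.83 BM.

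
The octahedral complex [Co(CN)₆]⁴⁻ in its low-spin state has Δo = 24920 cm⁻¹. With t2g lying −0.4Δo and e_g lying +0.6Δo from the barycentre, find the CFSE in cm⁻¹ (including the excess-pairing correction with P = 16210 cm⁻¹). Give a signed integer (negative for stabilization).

Each CN⁻ contributes -1; 6 × (-1) = -6. With overall charge -4, Co is in the +2 oxidation state.
Co sits in group 9; removing 2 electrons leaves Co²⁺ with 9 − 2 = 7 d electrons.
Configuration: t2g^6 e_g^1.
CFSE(orbital) = 6×(-0.4Δo) + 1×(0.6Δo) = -1.8Δo; with Δo = 24920 cm⁻¹ that is -44856 cm⁻¹.
High-spin d⁷ would be t2g^5 e_g^2 with 2 pairs; low-spin has 3, so 1 excess pair costs +1P = +16210 cm⁻¹.
Net CFSE = -44856 + 16210 = -28646 cm⁻¹.

-28646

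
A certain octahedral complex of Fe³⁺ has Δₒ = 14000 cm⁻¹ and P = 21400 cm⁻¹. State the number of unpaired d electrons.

Fe³⁺: group 8, so d-count = 8 − 3 = 5.
Δₒ < P, so pairing is avoided: the ground state is high-spin.
Configuration: t₂g³ eg².
Unpaired electrons: 5.

5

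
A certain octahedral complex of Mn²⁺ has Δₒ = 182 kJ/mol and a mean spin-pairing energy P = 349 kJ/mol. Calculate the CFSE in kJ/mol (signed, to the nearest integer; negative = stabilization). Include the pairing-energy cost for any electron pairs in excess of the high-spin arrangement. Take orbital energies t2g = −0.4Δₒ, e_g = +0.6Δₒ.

Mn sits in group 7; removing 2 electrons leaves Mn²⁺ with 7 − 2 = 5 d electrons.
Δₒ < P, so pairing is avoided: the ground state is high-spin.
Configuration: t2g^3 e_g^2.
Orbital CFSE = 0.0Δₒ = 0.0 × 182 = 0 kJ/mol.
High-spin has no excess pairs, so no pairing correction applies.

0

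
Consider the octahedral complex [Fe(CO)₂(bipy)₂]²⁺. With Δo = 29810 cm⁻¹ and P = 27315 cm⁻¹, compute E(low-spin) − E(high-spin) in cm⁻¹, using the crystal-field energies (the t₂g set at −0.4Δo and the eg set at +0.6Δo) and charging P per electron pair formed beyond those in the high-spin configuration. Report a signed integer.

-4990

Ligand charges: 2×(+0) from CO and 2×(+0) from bipy sum to +0; with overall charge +2, Fe is +2.
Fe is in group 8, so Fe²⁺ is d⁶ (8 − 2 = 6).
In the high-spin limit (t₂g⁴ eg²) the orbital term is -0.4Δo = -11924 cm⁻¹, with no excess pairing.
Low-spin t₂g⁶ eg⁰ gives -2.4Δo = -71544 cm⁻¹, but forming 2 extra pairs costs 2P = 54630 cm⁻¹, so E(LS) = -71544 + 54630 = -16914 cm⁻¹.
The difference is -16914 − (-11924) = -4990 cm⁻¹, so low-spin lies lower.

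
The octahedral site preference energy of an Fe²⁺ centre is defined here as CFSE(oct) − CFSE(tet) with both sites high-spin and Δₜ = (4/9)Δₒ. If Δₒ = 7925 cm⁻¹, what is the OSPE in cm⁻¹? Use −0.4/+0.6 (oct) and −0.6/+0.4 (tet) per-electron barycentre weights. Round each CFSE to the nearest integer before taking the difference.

-1057

Group 8 minus oxidation state +2 gives a d⁶ configuration for Fe²⁺.
Octahedral (high-spin): t₂g⁴ eg², CFSE = 4(−0.4) + 2(+0.6) = -0.4Δₒ = -0.4 × 7925 = -3170 cm⁻¹.
In a tetrahedral site the filling is e³ t₂³: CFSE(tet) = -0.6Δₜ = -0.6 × (4/9)(7925) = -2113 cm⁻¹.
OSPE = -3170 − (-2113) = -1057 cm⁻¹.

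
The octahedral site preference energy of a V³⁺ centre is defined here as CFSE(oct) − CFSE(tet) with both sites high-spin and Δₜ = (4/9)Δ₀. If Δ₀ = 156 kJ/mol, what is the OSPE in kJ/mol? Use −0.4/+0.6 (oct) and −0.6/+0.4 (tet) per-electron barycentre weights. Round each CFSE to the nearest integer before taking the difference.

-42

V³⁺: group 5, so d-count = 5 − 3 = 2.
Octahedral (high-spin): t₂g² eg⁰, CFSE = 2(−0.4) + 0(+0.6) = -0.8Δ₀ = -0.8 × 156 = -125 kJ/mol.
Tetrahedral e² t₂⁰ gives -1.2Δₜ = -1.2 × (4/9) × 156 = -83 kJ/mol.
OSPE = CFSE(oct) − CFSE(tet) = -125 − (-83) = -42 kJ/mol.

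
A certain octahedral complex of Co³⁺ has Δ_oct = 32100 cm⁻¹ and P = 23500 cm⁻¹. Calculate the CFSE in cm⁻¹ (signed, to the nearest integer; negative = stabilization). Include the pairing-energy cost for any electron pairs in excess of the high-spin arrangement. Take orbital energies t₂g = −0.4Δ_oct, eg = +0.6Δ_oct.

-30040

Group 9 minus oxidation state +3 gives a d⁶ configuration for Co³⁺.
With Δ_oct > P the complex is low-spin.
That gives t₂g⁶ eg⁰.
Orbital CFSE = -2.4Δ_oct = -2.4 × 32100 = -77040 cm⁻¹.
Excess pairs vs high-spin: 3 − 1 = 2; pairing cost = +47000 cm⁻¹.
Net CFSE = -77040 + 47000 = -30040 cm⁻¹.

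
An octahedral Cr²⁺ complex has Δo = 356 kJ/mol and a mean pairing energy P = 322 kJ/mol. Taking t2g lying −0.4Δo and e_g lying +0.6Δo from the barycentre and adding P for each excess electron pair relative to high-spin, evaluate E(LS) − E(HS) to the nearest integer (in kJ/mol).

-34

Cr²⁺: group 6, so d-count = 6 − 2 = 4.
High-spin d⁴ fills as t2g^3 e_g^1 with CFSE 3(−0.4) + 1(+0.6) = -0.6Δo = -214 kJ/mol.
For low-spin the configuration is t2g^4 e_g^0: orbital energy -1.6 × 356 = -570 kJ/mol, and 1 additional pair relative to high-spin adds 322 kJ/mol, giving -248 kJ/mol.
E(LS) − E(HS) = -248 − (-214) = -34 kJ/mol.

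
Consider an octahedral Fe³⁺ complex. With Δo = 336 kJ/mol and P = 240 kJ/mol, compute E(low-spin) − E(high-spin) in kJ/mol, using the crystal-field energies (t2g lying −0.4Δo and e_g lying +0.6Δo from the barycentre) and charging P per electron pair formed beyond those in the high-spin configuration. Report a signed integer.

Fe sits in group 8; removing 3 electrons leaves Fe³⁺ with 8 − 3 = 5 d electrons.
High-spin d⁵ fills as t2g^3 e_g^2 with CFSE 3(−0.4) + 2(+0.6) = 0.0Δo = 0 kJ/mol.
Low-spin: t2g^5 e_g^0, orbital CFSE = -2.0Δo = -672 kJ/mol; plus 2 excess pairs × P = +480 kJ/mol; total -192 kJ/mol.
Thus E(LS) − E(HS) = -192 kJ/mol.

-192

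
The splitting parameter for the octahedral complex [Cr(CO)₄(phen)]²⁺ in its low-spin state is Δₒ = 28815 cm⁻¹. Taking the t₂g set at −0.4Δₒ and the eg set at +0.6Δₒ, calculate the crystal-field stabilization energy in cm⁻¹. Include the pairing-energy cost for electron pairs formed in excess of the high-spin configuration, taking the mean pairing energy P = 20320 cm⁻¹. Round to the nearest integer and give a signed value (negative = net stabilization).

-25784

Ligand charges: 4×(+0) from CO and 1×(+0) from phen sum to +0; with overall charge +2, Cr is +2.
Cr²⁺: group 6, so d-count = 6 − 2 = 4.
The d⁴ electrons fill as t₂g⁴ eg⁰.
CFSE(orbital) = 4×(-0.4Δₒ) + 0×(0.6Δₒ) = -1.6Δₒ; with Δₒ = 28815 cm⁻¹ that is -46104 cm⁻¹.
Pairing penalty: 1 pair vs 0 in the high-spin reference → 1 extra × P = 20320 cm⁻¹.
Net CFSE = -46104 + 20320 = -25784 cm⁻¹.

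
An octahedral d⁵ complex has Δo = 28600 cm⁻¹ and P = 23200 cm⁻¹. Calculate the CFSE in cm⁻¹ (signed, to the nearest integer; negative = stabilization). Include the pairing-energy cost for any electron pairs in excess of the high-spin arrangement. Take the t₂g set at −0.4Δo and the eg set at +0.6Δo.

With Δo > P the complex is low-spin.
Filling d⁵ accordingly: t₂g⁵ eg⁰.
Orbital CFSE = -2.0Δo = -2.0 × 28600 = -57200 cm⁻¹.
Excess pairs vs high-spin: 2 − 0 = 2; pairing cost = +46400 cm⁻¹.
Net CFSE = -57200 + 46400 = -10800 cm⁻¹.

-10800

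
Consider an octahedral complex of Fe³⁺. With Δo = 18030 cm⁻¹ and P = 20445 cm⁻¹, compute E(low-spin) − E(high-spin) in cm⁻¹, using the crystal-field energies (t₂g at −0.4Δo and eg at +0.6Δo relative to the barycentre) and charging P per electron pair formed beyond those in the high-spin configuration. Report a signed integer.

4830

Fe³⁺: group 8, so d-count = 8 − 3 = 5.
High-spin d⁵ fills as t₂g³ eg² with CFSE 3(−0.4) + 2(+0.6) = 0.0Δo = 0 cm⁻¹.
For low-spin the configuration is t₂g⁵ eg⁰: orbital energy -2.0 × 18030 = -36060 cm⁻¹, and 2 additional pairs relative to high-spin add 40890 cm⁻¹, giving 4830 cm⁻¹.
Thus E(LS) − E(HS) = 4830 cm⁻¹.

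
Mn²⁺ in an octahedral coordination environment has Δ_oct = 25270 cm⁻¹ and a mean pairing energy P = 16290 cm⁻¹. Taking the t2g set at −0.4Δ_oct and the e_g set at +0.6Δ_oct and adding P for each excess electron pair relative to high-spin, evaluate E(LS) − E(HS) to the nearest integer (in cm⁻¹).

Mn sits in group 7; removing 2 electrons leaves Mn²⁺ with 7 − 2 = 5 d electrons.
High-spin: t2g^3 e_g^2, CFSE = 0.0Δ_oct = 0 cm⁻¹.
Low-spin t2g^5 e_g^0 gives -2.0Δ_oct = -50540 cm⁻¹, but forming 2 extra pairs costs 2P = 32580 cm⁻¹, so E(LS) = -50540 + 32580 = -17960 cm⁻¹.
The difference is -17960 − (0) = -17960 cm⁻¹, so low-spin lies lower.

-17960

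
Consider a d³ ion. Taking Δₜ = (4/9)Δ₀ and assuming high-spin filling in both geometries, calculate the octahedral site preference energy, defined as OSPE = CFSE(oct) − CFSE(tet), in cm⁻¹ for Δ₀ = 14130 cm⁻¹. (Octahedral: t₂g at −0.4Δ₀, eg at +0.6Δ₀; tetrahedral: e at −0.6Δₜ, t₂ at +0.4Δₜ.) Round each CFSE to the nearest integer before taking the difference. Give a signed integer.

Octahedral (high-spin): t₂g³ eg⁰, CFSE = 3(−0.4) + 0(+0.6) = -1.2Δ₀ = -1.2 × 14130 = -16956 cm⁻¹.
Tetrahedral e² t₂¹ gives -0.8Δₜ = -0.8 × (4/9) × 14130 = -5024 cm⁻¹.
OSPE = -16956 − (-5024) = -11932 cm⁻¹.

-11932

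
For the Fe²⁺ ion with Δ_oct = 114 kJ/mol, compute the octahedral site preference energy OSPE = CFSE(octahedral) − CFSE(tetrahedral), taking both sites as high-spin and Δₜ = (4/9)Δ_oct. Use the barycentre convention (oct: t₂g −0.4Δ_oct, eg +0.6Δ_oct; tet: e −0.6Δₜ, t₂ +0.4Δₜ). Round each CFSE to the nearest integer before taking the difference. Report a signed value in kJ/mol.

-16

Group 8 minus oxidation state +2 gives a d⁶ configuration for Fe²⁺.
In an octahedral site d⁶ (HS) is t2g^4 e_g^2, giving CFSE(oct) = -0.4Δ_oct = -46 kJ/mol.
In a tetrahedral site the filling is e^3 t2^3: CFSE(tet) = -0.6Δₜ = -0.6 × (4/9)(114) = -30 kJ/mol.
OSPE = CFSE(oct) − CFSE(tet) = -46 − (-30) = -16 kJ/mol.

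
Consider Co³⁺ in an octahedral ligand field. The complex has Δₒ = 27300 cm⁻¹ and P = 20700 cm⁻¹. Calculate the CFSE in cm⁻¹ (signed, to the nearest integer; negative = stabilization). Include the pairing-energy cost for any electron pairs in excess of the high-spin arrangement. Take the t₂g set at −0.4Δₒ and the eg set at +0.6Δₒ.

-24120

Co³⁺: group 9, so d-count = 9 − 3 = 6.
Δₒ > P, so pairing is preferred: the ground state is low-spin.
That gives t₂g⁶ eg⁰.
Orbital CFSE = -2.4Δₒ = -2.4 × 27300 = -65520 cm⁻¹.
Excess pairs vs high-spin: 3 − 1 = 2; pairing cost = +41400 cm⁻¹.
Net CFSE = -65520 + 41400 = -24120 cm⁻¹.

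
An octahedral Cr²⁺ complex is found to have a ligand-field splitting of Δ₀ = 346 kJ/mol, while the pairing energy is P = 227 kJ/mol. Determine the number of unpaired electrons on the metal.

Cr is in group 6, so Cr²⁺ is d⁴ (6 − 2 = 4).
With Δ₀ > P the complex is low-spin.
Configuration: t2g^4 e_g^0.
Unpaired electrons: 2.

2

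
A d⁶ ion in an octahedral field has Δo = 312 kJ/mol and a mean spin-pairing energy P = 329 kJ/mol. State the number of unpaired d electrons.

4

Δo < P, so pairing is avoided: the ground state is high-spin.
That gives t2g^4 e_g^2.
Unpaired electrons: 4.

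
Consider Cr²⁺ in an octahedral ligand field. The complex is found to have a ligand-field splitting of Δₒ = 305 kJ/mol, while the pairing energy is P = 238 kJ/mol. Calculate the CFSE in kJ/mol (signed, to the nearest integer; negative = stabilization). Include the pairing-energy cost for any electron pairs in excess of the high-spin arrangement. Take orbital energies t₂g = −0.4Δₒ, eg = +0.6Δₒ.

-250

Group 6 minus oxidation state +2 gives a d⁴ configuration for Cr²⁺.
Here Δₒ > P (305 > 238), so the low-spin state is favoured.
Configuration: t₂g⁴ eg⁰.
Orbital CFSE = -1.6Δₒ = -1.6 × 305 = -488 kJ/mol.
Excess pairs vs high-spin: 1 − 0 = 1; pairing cost = +238 kJ/mol.
Net CFSE = -488 + 238 = -250 kJ/mol.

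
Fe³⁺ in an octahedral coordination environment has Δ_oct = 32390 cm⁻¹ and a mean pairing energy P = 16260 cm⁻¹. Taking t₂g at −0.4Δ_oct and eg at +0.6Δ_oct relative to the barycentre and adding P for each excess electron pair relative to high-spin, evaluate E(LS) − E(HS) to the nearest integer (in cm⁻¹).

Group 8 minus oxidation state +3 gives a d⁵ configuration for Fe³⁺.
In the high-spin limit (t₂g³ eg²) the orbital term is 0.0Δ_oct = 0 cm⁻¹, with no excess pairing.
Low-spin: t₂g⁵ eg⁰, orbital CFSE = -2.0Δ_oct = -64780 cm⁻¹; plus 2 excess pairs × P = +32520 cm⁻¹; total -32260 cm⁻¹.
The difference is -32260 − (0) = -32260 cm⁻¹, so low-spin lies lower.

-32260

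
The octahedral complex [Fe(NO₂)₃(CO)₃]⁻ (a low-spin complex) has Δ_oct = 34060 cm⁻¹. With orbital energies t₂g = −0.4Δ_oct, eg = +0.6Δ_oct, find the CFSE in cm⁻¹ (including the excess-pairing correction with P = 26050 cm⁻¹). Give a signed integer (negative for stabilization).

Ligand charges: 3×(-1) from NO₂⁻ and 3×(+0) from CO sum to -3; with overall charge -1, Fe is +2.
Fe sits in group 8; removing 2 electrons leaves Fe²⁺ with 8 − 2 = 6 d electrons.
Configuration: t₂g⁶ eg⁰.
The orbital stabilization is -2.4Δ_oct = -2.4 × 34060 = -81744 cm⁻¹.
Relative to high-spin t₂g⁴ eg² (1 paired), the low-spin configuration has 2 additional pairs, contributing +2 × 26050 = +52100 cm⁻¹.
Overall CFSE = -81744 + 52100 = -29644 cm⁻¹.

-29644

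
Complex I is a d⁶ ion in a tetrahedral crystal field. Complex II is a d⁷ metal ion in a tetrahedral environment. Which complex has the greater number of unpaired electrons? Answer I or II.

I: Tetrahedral splitting is small, so the complex is high-spin; e³ t₂³ → 4 unpaired.
II: Tetrahedral splitting is small, so the complex is high-spin; e^4 t2^3 → 3 unpaired.
So I has more unpaired electrons.

I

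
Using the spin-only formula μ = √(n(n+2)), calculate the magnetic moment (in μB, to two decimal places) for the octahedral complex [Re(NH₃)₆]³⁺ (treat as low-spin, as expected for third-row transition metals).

2.83 μB

NH₃ is neutral, so the +3 overall charge sits on Re: oxidation state +3.
Re is in group 7, so Re³⁺ is d⁴ (7 − 3 = 4).
Configuration: t₂g⁴ eg⁰ → 2 unpaired electrons.
μ(spin-only) = √[2(2+2)] = √8 ≈ 2.83 μB.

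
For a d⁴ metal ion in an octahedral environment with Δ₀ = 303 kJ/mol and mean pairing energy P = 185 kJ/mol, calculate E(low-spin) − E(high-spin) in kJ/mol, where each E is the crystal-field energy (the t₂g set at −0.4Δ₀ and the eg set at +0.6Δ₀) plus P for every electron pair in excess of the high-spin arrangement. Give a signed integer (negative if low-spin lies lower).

High-spin: t₂g³ eg¹, CFSE = -0.6Δ₀ = -182 kJ/mol.
Low-spin t₂g⁴ eg⁰ gives -1.6Δ₀ = -485 kJ/mol, but forming 1 extra pair costs 1P = 185 kJ/mol, so E(LS) = -485 + 185 = -300 kJ/mol.
E(LS) − E(HS) = -300 − (-182) = -118 kJ/mol.

-118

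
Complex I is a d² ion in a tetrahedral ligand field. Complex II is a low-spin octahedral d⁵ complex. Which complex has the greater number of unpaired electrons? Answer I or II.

I

I: With tetrahedral geometry the complex is necessarily high-spin; e^2 t2^0 → 2 unpaired.
II: t2g^5 e_g^0 → 1 unpaired.
So I has more unpaired electrons.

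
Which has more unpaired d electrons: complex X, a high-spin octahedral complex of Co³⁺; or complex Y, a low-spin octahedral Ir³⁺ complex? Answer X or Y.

X

X: Co sits in group 9; removing 3 electrons leaves Co³⁺ with 9 − 3 = 6 d electrons; t₂g⁴ eg² → 4 unpaired.
Y: Ir is in group 9, so Ir³⁺ is d⁶ (9 − 3 = 6); t2g^6 e_g^0 → 0 unpaired.
So X has more unpaired electrons.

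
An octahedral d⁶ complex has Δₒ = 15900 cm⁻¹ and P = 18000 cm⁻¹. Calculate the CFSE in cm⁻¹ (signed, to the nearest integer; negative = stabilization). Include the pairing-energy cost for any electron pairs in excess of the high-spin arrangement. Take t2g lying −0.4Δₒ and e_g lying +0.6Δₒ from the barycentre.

Δₒ < P, so pairing is avoided: the ground state is high-spin.
Filling d⁶ accordingly: t2g^4 e_g^2.
Orbital CFSE = -0.4Δₒ = -0.4 × 15900 = -6360 cm⁻¹.
High-spin has no excess pairs, so no pairing correction applies.

-6360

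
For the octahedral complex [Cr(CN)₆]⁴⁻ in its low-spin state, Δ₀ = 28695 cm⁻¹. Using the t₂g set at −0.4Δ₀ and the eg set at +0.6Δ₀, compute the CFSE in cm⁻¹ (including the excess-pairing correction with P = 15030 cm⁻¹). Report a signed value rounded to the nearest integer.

Each CN⁻ contributes -1; 6 × (-1) = -6. With overall charge -4, Cr is in the +2 oxidation state.
Cr²⁺: group 6, so d-count = 6 − 2 = 4.
Configuration: t₂g⁴ eg⁰.
CFSE(orbital) = 4×(-0.4Δ₀) + 0×(0.6Δ₀) = -1.6Δ₀; with Δ₀ = 28695 cm⁻¹ that is -45912 cm⁻¹.
High-spin d⁴ would be t₂g³ eg¹ with 0 pairs; low-spin has 1, so 1 excess pair costs +1P = +15030 cm⁻¹.
Combining: -45912 + 15030 = -30882 cm⁻¹.

-30882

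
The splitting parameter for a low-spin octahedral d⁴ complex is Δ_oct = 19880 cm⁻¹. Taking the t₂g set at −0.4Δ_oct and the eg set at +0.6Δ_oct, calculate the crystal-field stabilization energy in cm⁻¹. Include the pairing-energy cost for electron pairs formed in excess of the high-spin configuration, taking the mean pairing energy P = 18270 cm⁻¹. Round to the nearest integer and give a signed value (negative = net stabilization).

-13538

Configuration: t₂g⁴ eg⁰.
The orbital stabilization is -1.6Δ_oct = -1.6 × 19880 = -31808 cm⁻¹.
Relative to high-spin t₂g³ eg¹ (0 paired), the low-spin configuration has 1 additional pair, contributing +1 × 18270 = +18270 cm⁻¹.
Overall CFSE = -31808 + 18270 = -13538 cm⁻¹.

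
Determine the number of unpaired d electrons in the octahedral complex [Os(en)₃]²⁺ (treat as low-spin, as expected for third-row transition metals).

en is neutral, so the +2 overall charge sits on Os: oxidation state +2.
Os is in group 8, so Os²⁺ is d⁶ (8 − 2 = 6).
Configuration: t₂g⁶ eg⁰, giving 0 unpaired electrons.

0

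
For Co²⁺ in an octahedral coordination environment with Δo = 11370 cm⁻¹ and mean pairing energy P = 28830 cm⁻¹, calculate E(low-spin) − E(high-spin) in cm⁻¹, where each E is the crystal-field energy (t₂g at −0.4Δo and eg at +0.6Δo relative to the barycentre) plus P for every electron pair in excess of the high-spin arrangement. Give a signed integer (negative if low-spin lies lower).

17460

Co²⁺: group 9, so d-count = 9 − 2 = 7.
In the high-spin limit (t₂g⁵ eg²) the orbital term is -0.8Δo = -9096 cm⁻¹, with no excess pairing.
For low-spin the configuration is t₂g⁶ eg¹: orbital energy -1.8 × 11370 = -20466 cm⁻¹, and 1 additional pair relative to high-spin adds 28830 cm⁻¹, giving 8364 cm⁻¹.
E(LS) − E(HS) = 8364 − (-9096) = 17460 cm⁻¹.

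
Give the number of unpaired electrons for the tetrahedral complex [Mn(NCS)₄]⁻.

4

Each NCS⁻ contributes -1; 4 × (-1) = -4. With overall charge -1, Mn is in the +3 oxidation state.
Mn sits in group 7; removing 3 electrons leaves Mn³⁺ with 7 − 3 = 4 d electrons.
With tetrahedral geometry the complex is necessarily high-spin.
Configuration: e² t₂², giving 4 unpaired electrons.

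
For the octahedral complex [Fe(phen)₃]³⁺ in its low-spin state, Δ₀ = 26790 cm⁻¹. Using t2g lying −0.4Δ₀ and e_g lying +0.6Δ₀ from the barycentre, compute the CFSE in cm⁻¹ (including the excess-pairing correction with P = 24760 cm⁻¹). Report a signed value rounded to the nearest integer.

phen is neutral, so the +3 overall charge sits on Fe: oxidation state +3.
Fe sits in group 8; removing 3 electrons leaves Fe³⁺ with 8 − 3 = 5 d electrons.
Electron filling gives t2g^5 e_g^0.
The orbital stabilization is -2.0Δ₀ = -2.0 × 26790 = -53580 cm⁻¹.
Pairing penalty: 2 pairs vs 0 in the high-spin reference → 2 extra × P = 49520 cm⁻¹.
Combining: -53580 + 49520 = -4060 cm⁻¹.

-4060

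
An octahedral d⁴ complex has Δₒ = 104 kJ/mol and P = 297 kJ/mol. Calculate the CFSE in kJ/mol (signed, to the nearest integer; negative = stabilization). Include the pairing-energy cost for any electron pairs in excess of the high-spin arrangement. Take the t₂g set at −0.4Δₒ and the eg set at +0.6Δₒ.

With Δₒ < P the complex is high-spin.
Filling d⁴ accordingly: t₂g³ eg¹.
Orbital CFSE = -0.6Δₒ = -0.6 × 104 = -62 kJ/mol.
High-spin has no excess pairs, so no pairing correction applies.

-62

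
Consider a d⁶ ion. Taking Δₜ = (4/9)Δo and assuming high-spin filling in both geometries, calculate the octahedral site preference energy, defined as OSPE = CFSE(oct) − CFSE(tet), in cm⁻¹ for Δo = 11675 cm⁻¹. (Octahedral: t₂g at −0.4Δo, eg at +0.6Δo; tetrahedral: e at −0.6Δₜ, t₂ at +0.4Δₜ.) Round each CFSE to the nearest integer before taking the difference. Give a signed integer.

-1557

In an octahedral site d⁶ (HS) is t₂g⁴ eg², giving CFSE(oct) = -0.4Δo = -4670 cm⁻¹.
Tetrahedral: e³ t₂³, CFSE = 3(−0.6) + 3(+0.4) = -0.6Δₜ = -0.6 × (4/9) × 11675 = -3113 cm⁻¹.
Subtracting, OSPE = -4670 − (-3113) = -1557 cm⁻¹.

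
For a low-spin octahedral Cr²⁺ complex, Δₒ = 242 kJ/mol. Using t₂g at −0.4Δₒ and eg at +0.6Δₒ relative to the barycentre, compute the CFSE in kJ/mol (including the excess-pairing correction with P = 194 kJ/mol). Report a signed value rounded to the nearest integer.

-193

Group 6 minus oxidation state +2 gives a d⁴ configuration for Cr²⁺.
Electron filling gives t₂g⁴ eg⁰.
The orbital stabilization is -1.6Δₒ = -1.6 × 242 = -387 kJ/mol.
High-spin d⁴ would be t₂g³ eg¹ with 0 pairs; low-spin has 1, so 1 excess pair costs +1P = +194 kJ/mol.
Combining: -387 + 194 = -193 kJ/mol.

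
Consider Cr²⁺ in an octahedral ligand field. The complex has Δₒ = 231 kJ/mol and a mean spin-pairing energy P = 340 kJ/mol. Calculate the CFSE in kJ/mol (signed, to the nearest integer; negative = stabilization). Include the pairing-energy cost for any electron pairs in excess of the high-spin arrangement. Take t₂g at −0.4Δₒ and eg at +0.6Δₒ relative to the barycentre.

Group 6 minus oxidation state +2 gives a d⁴ configuration for Cr²⁺.
Here Δₒ < P (231 < 340), so the high-spin state is favoured.
That gives t₂g³ eg¹.
Orbital CFSE = -0.6Δₒ = -0.6 × 231 = -139 kJ/mol.
High-spin has no excess pairs, so no pairing correction applies.

-139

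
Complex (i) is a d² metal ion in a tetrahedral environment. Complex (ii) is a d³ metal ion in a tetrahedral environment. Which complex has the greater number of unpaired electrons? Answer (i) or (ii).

(ii)

(i): Tetrahedral splitting is small, so the complex is high-spin; e² t₂⁰ → 2 unpaired.
(ii): With tetrahedral geometry the complex is necessarily high-spin; e² t₂¹ → 3 unpaired.
So (ii) has more unpaired electrons.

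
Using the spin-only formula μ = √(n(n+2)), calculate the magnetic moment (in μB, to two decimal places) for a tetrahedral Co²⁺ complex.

3.87 μB

Co²⁺: group 9, so d-count = 9 − 2 = 7.
With tetrahedral geometry the complex is necessarily high-spin.
Configuration: e^4 t2^3 → 3 unpaired electrons.
μ(spin-only) = √[3(3+2)] = √15 ≈ 3.87 μB.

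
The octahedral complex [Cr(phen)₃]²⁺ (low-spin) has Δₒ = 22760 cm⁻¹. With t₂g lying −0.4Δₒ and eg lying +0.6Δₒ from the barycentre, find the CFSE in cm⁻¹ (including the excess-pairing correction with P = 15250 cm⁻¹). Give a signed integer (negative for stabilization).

-21166

phen is neutral, so the +2 overall charge sits on Cr: oxidation state +2.
Cr is in group 6, so Cr²⁺ is d⁴ (6 − 2 = 4).
The d⁴ electrons fill as t₂g⁴ eg⁰.
CFSE(orbital) = 4×(-0.4Δₒ) + 0×(0.6Δₒ) = -1.6Δₒ; with Δₒ = 22760 cm⁻¹ that is -36416 cm⁻¹.
High-spin d⁴ would be t₂g³ eg¹ with 0 pairs; low-spin has 1, so 1 excess pair costs +1P = +15250 cm⁻¹.
Combining: -36416 + 15250 = -21166 cm⁻¹.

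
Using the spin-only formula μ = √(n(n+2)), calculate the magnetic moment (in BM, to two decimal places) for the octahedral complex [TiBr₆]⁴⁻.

2.83 BM

Each Br⁻ contributes -1; 6 × (-1) = -6. With overall charge -4, Ti is in the +2 oxidation state.
Group 4 minus oxidation state +2 gives a d² configuration for Ti²⁺.
For octahedral d² the high- and low-spin configurations coincide.
Configuration: t₂g² eg⁰ → 2 unpaired electrons.
μ(spin-only) = √[2(2+2)] = √8 ≈ 2.83 BM.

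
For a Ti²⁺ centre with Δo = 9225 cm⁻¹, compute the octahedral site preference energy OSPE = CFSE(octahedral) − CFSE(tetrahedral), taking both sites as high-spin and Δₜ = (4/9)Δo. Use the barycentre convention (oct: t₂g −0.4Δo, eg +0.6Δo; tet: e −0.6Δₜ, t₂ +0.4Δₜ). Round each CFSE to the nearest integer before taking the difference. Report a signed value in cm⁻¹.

Ti sits in group 4; removing 2 electrons leaves Ti²⁺ with 4 − 2 = 2 d electrons.
Octahedral high-spin t2g^2 e_g^0: CFSE = -0.8 × 9225 = -7380 cm⁻¹.
In a tetrahedral site the filling is e^2 t2^0: CFSE(tet) = -1.2Δₜ = -1.2 × (4/9)(9225) = -4920 cm⁻¹.
Subtracting, OSPE = -7380 − (-4920) = -2460 cm⁻¹.

-2460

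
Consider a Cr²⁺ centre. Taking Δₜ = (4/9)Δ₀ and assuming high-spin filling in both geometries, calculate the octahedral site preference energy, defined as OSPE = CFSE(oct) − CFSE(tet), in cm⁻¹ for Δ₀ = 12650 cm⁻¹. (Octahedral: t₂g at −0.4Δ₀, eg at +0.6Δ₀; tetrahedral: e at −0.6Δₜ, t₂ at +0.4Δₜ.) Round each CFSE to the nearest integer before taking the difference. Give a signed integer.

Cr sits in group 6; removing 2 electrons leaves Cr²⁺ with 6 − 2 = 4 d electrons.
Octahedral (high-spin): t₂g³ eg¹, CFSE = 3(−0.4) + 1(+0.6) = -0.6Δ₀ = -0.6 × 12650 = -7590 cm⁻¹.
In a tetrahedral site the filling is e² t₂²: CFSE(tet) = -0.4Δₜ = -0.4 × (4/9)(12650) = -2249 cm⁻¹.
OSPE = CFSE(oct) − CFSE(tet) = -7590 − (-2249) = -5341 cm⁻¹.

-5341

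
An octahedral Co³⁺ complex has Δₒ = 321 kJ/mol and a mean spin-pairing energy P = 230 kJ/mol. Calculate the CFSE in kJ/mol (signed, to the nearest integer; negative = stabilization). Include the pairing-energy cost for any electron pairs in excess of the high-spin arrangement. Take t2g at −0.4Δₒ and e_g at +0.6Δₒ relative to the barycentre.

-310

Co sits in group 9; removing 3 electrons leaves Co³⁺ with 9 − 3 = 6 d electrons.
With Δₒ > P the complex is low-spin.
That gives t2g^6 e_g^0.
Orbital CFSE = -2.4Δₒ = -2.4 × 321 = -770 kJ/mol.
Excess pairs vs high-spin: 3 − 1 = 2; pairing cost = +460 kJ/mol.
Net CFSE = -770 + 460 = -310 kJ/mol.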